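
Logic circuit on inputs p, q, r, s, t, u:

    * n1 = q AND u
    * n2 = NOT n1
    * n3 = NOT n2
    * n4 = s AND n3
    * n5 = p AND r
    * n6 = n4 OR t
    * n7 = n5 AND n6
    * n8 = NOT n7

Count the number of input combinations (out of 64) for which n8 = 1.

55

n8 = NOT n7 must be 1, so n7 = 0.
n7 = n5 AND n6 must be 0, so at least one of n5, n6 is 0.
Enumerating the 64 input combinations, 55 give n8 = 1 and 9 give n8 = 0.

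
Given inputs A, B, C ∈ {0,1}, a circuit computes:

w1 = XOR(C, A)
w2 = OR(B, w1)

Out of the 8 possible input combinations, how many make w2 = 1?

6

w2 = OR(B, w1) must be 1, so at least one of B, w1 is 1.
Satisfying assignments:
  A=0, B=0, C=1
  A=0, B=1, C=0
  A=0, B=1, C=1
  A=1, B=0, C=0
  A=1, B=1, C=0
  A=1, B=1, C=1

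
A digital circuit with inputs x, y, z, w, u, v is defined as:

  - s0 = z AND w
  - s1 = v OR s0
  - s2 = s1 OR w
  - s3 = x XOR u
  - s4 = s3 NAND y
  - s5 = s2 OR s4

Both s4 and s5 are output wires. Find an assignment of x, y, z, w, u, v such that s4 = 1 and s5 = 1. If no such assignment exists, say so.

Check with x=1, y=0, z=1, w=0, u=0, v=0:
s0 = z AND w = 1 AND 0 = 0
s1 = v OR s0 = 0 OR 0 = 0
s2 = s1 OR w = 0 OR 0 = 0
s3 = x XOR u = 1 XOR 0 = 1
s4 = s3 NAND y = 1 NAND 0 = 1
s5 = s2 OR s4 = 0 OR 1 = 1
So s4 = 1 and s5 = 1.

x=1, y=0, z=1, w=0, u=0, v=0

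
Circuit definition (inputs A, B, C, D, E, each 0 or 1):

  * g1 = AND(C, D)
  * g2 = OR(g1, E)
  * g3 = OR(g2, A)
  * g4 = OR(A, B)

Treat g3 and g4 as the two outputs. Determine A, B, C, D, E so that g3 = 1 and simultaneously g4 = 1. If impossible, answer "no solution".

A=1, B=1, C=0, D=0, E=0

Check with A=1, B=1, C=0, D=0, E=0:
g1 = AND(C, D) = AND(0, 0) = 0
g2 = OR(g1, E) = OR(0, 0) = 0
g3 = OR(g2, A) = OR(0, 1) = 1
g4 = OR(A, B) = OR(1, 1) = 1
So g3 = 1 and g4 = 1.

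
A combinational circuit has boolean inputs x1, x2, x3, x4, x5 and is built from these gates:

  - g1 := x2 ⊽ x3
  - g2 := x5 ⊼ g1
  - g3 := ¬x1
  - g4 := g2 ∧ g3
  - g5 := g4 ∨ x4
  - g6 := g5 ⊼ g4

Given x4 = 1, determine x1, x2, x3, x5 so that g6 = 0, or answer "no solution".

g6 = g5 ⊼ g4 must be 0, so both g5 = 1 and g4 = 1.
g5 = g4 ∨ x4 must be 1, so at least one of g4, x4 is 1.
Check with x4 = 1 and x1=0, x2=0, x3=1, x5=0:
g1 = x2 ⊽ x3 = 0 ⊽ 1 = 0
g2 = x5 ⊼ g1 = 0 ⊼ 0 = 1
g3 = ¬x1 = ¬0 = 1
g4 = g2 ∧ g3 = 1 ∧ 1 = 1
g5 = g4 ∨ x4 = 1 ∨ 1 = 1
g6 = g5 ⊼ g4 = 1 ⊼ 1 = 0
So g6 = 0.

x1=0 x2=0 x3=1 x5=0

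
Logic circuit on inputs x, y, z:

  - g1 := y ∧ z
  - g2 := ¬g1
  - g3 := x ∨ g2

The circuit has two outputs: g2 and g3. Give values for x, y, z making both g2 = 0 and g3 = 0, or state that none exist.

x=0, y=1, z=1

Check with x=0, y=1, z=1:
g1 = y ∧ z = 1 ∧ 1 = 1
g2 = ¬g1 = ¬1 = 0
g3 = x ∨ g2 = 0 ∨ 0 = 0
So g2 = 0 and g3 = 0.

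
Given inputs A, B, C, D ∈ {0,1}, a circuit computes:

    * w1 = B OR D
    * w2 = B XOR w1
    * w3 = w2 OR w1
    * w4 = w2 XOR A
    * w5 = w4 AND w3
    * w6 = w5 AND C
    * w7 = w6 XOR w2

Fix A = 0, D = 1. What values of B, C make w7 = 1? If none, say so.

Check with A = 0, D = 1 and B=0, C=0:
w1 = B OR D = 0 OR 1 = 1
w2 = B XOR w1 = 0 XOR 1 = 1
w3 = w2 OR w1 = 1 OR 1 = 1
w4 = w2 XOR A = 1 XOR 0 = 1
w5 = w4 AND w3 = 1 AND 1 = 1
w6 = w5 AND C = 1 AND 0 = 0
w7 = w6 XOR w2 = 0 XOR 1 = 1
So w7 = 1.

B=0 C=0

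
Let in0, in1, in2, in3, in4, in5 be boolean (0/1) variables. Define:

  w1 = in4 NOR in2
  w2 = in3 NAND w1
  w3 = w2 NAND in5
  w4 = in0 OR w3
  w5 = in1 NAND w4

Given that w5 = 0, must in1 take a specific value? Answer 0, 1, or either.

1

w5 = in1 NAND w4 must be 0, so both in1 = 1 and w4 = 1.
w4 = in0 OR w3 must be 1, so at least one of in0, w3 is 1.
Every assignment with w5 = 0 has in1 = 1; there are 25 such assignment(s).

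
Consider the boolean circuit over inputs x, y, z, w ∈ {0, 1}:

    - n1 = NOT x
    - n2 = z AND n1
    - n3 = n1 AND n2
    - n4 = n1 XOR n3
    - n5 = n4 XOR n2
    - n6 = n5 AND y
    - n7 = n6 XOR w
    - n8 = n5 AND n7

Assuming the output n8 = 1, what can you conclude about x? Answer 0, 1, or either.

n8 = n5 AND n7 must be 1, so both n5 = 1 and n7 = 1.
n5 = n4 XOR n2 must be 1, so n4 and n2 differ.
Every assignment with n8 = 1 has x = 0; there are 4 such assignment(s).
  x=0, y=0, z=0, w=1
  x=0, y=0, z=1, w=1
  x=0, y=1, z=0, w=0
  x=0, y=1, z=1, w=0

0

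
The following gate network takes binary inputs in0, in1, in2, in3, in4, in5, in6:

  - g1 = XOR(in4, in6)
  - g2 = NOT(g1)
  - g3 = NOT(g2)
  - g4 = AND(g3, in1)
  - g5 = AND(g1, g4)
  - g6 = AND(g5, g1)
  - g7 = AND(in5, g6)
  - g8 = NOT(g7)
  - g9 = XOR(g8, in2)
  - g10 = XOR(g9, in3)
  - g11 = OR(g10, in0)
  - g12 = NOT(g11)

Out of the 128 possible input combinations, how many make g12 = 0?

g12 = NOT(g11) must be 0, so g11 = 1.
g11 = OR(g10, in0) must be 1, so at least one of g10, in0 is 1.
Enumerating the 128 input combinations, 96 give g12 = 0 and 32 give g12 = 1.

96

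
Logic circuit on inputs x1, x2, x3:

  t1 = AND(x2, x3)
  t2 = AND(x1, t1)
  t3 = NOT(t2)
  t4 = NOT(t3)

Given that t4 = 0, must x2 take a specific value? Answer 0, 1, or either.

either

Both values of x2 occur among assignments with t4 = 0:
  x2=0: x1=0, x2=0, x3=0
  x2=1: x1=0, x2=1, x3=0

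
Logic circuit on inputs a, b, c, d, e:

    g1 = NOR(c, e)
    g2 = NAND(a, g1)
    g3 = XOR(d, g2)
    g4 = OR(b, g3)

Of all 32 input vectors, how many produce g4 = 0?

8

g4 = OR(b, g3) must be 0, so both b = 0 and g3 = 0.
Enumerating the 32 input combinations, 8 give g4 = 0 and 24 give g4 = 1.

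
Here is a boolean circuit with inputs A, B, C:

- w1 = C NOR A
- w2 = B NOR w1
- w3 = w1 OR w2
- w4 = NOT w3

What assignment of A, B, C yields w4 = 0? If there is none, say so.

Check with A=1 B=0 C=1:
w1 = C NOR A = 1 NOR 1 = 0
w2 = B NOR w1 = 0 NOR 0 = 1
w3 = w1 OR w2 = 0 OR 1 = 1
w4 = NOT w3 = NOT 1 = 0
So w4 = 0 as required.

A=1 B=0 C=1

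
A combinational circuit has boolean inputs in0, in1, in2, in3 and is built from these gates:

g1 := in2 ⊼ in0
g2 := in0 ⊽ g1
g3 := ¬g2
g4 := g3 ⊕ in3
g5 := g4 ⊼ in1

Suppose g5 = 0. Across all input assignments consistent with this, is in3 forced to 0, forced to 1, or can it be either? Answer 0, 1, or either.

0

g5 = g4 ⊼ in1 must be 0, so both g4 = 1 and in1 = 1.
Every assignment with g5 = 0 has in3 = 0; there are 4 such assignment(s).
  in0=0, in1=1, in2=0, in3=0
  in0=0, in1=1, in2=1, in3=0
  in0=1, in1=1, in2=0, in3=0
  in0=1, in1=1, in2=1, in3=0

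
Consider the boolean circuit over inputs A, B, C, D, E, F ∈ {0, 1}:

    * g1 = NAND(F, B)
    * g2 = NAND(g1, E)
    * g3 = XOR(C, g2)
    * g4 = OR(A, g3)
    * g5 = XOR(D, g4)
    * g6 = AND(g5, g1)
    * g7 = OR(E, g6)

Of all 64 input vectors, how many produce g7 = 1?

g7 = OR(E, g6) must be 1, so at least one of E, g6 is 1.
Enumerating the 64 input combinations, 44 give g7 = 1 and 20 give g7 = 0.

44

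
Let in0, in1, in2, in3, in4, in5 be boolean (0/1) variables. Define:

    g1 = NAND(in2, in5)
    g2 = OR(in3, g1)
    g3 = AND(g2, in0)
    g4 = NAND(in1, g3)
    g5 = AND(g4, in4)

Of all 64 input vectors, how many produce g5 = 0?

g5 = AND(g4, in4) must be 0, so at least one of g4, in4 is 0.
Enumerating the 64 input combinations, 39 give g5 = 0 and 25 give g5 = 1.

39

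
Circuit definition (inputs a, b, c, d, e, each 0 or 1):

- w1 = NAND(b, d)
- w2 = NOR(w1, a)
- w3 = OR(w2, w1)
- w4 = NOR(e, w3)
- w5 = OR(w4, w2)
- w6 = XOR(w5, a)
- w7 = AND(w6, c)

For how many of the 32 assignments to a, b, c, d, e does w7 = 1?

w7 = AND(w6, c) must be 1, so both w6 = 1 and c = 1.
w6 = XOR(w5, a) must be 1, so w5 and a differ.
Enumerating the 32 input combinations, 9 give w7 = 1 and 23 give w7 = 0.

9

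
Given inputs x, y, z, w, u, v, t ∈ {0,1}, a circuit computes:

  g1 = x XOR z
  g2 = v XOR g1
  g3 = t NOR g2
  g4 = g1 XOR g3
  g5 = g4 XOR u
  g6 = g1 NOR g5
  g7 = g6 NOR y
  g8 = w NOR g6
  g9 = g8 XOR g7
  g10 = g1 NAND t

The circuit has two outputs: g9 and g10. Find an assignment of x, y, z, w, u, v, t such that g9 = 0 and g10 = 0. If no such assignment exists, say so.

Check with x=1 y=0 z=0 w=0 u=0 v=1 t=1:
g1 = x XOR z = 1 XOR 0 = 1
g2 = v XOR g1 = 1 XOR 1 = 0
g3 = t NOR g2 = 1 NOR 0 = 0
g4 = g1 XOR g3 = 1 XOR 0 = 1
g5 = g4 XOR u = 1 XOR 0 = 1
g6 = g1 NOR g5 = 1 NOR 1 = 0
g7 = g6 NOR y = 0 NOR 0 = 1
g8 = w NOR g6 = 0 NOR 0 = 1
g9 = g8 XOR g7 = 1 XOR 1 = 0
g10 = g1 NAND t = 1 NAND 1 = 0
So g9 = 0 and g10 = 0.

x=1 y=0 z=0 w=0 u=0 v=1 t=1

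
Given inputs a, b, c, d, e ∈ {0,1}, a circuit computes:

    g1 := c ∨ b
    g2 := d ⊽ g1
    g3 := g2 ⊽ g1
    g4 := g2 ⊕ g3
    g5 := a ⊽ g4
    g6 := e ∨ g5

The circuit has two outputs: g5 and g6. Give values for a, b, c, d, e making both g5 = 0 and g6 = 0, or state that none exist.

Check with a=1 b=0 c=1 d=0 e=0:
g1 = c ∨ b = 1 ∨ 0 = 1
g2 = d ⊽ g1 = 0 ⊽ 1 = 0
g3 = g2 ⊽ g1 = 0 ⊽ 1 = 0
g4 = g2 ⊕ g3 = 0 ⊕ 0 = 0
g5 = a ⊽ g4 = 1 ⊽ 0 = 0
g6 = e ∨ g5 = 0 ∨ 0 = 0
So g5 = 0 and g6 = 0.

a=1 b=0 c=1 d=0 e=0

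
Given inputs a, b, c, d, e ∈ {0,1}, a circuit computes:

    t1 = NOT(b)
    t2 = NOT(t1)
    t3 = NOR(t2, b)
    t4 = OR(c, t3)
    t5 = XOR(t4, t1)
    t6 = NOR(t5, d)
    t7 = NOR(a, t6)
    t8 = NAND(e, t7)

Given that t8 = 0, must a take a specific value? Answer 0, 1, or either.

0

t8 = NAND(e, t7) must be 0, so both e = 1 and t7 = 1.
t7 = NOR(a, t6) must be 1, so both a = 0 and t6 = 0.
t6 = NOR(t5, d) must be 0, so at least one of t5, d is 1.
Every assignment with t8 = 0 has a = 0; there are 5 such assignment(s).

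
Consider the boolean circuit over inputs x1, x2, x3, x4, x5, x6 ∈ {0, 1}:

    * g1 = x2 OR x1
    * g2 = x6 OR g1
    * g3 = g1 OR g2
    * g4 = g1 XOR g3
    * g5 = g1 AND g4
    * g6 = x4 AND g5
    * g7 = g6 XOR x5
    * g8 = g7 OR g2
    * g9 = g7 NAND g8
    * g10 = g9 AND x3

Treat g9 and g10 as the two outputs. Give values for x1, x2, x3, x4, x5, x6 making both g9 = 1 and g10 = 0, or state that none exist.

x1=1, x2=0, x3=0, x4=0, x5=0, x6=0

Check with x1=1, x2=0, x3=0, x4=0, x5=0, x6=0:
g1 = x2 OR x1 = 0 OR 1 = 1
g2 = x6 OR g1 = 0 OR 1 = 1
g3 = g1 OR g2 = 1 OR 1 = 1
g4 = g1 XOR g3 = 1 XOR 1 = 0
g5 = g1 AND g4 = 1 AND 0 = 0
g6 = x4 AND g5 = 0 AND 0 = 0
g7 = g6 XOR x5 = 0 XOR 0 = 0
g8 = g7 OR g2 = 0 OR 1 = 1
g9 = g7 NAND g8 = 0 NAND 1 = 1
g10 = g9 AND x3 = 1 AND 0 = 0
So g9 = 1 and g10 = 0.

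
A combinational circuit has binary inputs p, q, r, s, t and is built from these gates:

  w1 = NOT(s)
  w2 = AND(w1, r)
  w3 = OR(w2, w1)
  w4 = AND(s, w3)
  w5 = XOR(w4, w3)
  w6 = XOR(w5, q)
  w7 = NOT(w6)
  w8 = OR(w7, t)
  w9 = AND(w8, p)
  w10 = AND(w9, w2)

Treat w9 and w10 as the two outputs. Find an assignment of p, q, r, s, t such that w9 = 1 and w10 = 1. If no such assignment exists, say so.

p=1, q=1, r=1, s=0, t=1

Check with p=1, q=1, r=1, s=0, t=1:
w1 = NOT(s) = NOT 0 = 1
w2 = AND(w1, r) = AND(1, 1) = 1
w3 = OR(w2, w1) = OR(1, 1) = 1
w4 = AND(s, w3) = AND(0, 1) = 0
w5 = XOR(w4, w3) = XOR(0, 1) = 1
w6 = XOR(w5, q) = XOR(1, 1) = 0
w7 = NOT(w6) = NOT 0 = 1
w8 = OR(w7, t) = OR(1, 1) = 1
w9 = AND(w8, p) = AND(1, 1) = 1
w10 = AND(w9, w2) = AND(1, 1) = 1
So w9 = 1 and w10 = 1.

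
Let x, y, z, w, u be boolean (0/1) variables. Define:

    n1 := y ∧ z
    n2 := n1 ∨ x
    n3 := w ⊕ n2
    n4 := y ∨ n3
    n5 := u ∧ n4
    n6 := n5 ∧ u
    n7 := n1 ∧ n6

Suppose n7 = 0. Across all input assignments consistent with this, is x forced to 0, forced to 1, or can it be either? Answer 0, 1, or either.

Both values of x occur among assignments with n7 = 0:
  x=0: x=0, y=0, z=0, w=0, u=0
  x=1: x=1, y=0, z=0, w=0, u=0

either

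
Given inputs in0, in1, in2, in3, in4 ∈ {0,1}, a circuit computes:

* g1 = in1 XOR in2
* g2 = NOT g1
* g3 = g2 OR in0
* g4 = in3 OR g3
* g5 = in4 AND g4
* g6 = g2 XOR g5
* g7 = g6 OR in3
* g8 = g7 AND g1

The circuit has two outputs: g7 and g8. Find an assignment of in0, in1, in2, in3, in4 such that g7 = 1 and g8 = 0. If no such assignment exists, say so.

Check with in0=0, in1=1, in2=1, in3=1, in4=0:
g1 = in1 XOR in2 = 1 XOR 1 = 0
g2 = NOT g1 = NOT 0 = 1
g3 = g2 OR in0 = 1 OR 0 = 1
g4 = in3 OR g3 = 1 OR 1 = 1
g5 = in4 AND g4 = 0 AND 1 = 0
g6 = g2 XOR g5 = 1 XOR 0 = 1
g7 = g6 OR in3 = 1 OR 1 = 1
g8 = g7 AND g1 = 1 AND 0 = 0
So g7 = 1 and g8 = 0.

in0=0, in1=1, in2=1, in3=1, in4=0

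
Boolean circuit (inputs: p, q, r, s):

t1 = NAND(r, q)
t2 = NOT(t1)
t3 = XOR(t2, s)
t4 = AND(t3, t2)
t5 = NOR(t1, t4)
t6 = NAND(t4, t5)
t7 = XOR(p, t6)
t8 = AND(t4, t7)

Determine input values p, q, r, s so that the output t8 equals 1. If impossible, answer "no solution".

Check with p=0 q=1 r=1 s=0:
t1 = NAND(r, q) = NAND(1, 1) = 0
t2 = NOT(t1) = NOT 0 = 1
t3 = XOR(t2, s) = XOR(1, 0) = 1
t4 = AND(t3, t2) = AND(1, 1) = 1
t5 = NOR(t1, t4) = NOR(0, 1) = 0
t6 = NAND(t4, t5) = NAND(1, 0) = 1
t7 = XOR(p, t6) = XOR(0, 1) = 1
t8 = AND(t4, t7) = AND(1, 1) = 1
So t8 = 1 as required.

p=0 q=1 r=1 s=0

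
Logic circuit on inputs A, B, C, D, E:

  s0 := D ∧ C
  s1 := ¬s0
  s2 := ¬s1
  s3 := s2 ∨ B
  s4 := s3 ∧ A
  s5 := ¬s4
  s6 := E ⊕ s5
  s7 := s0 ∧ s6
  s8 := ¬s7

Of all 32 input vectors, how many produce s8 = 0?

s8 = ¬s7 must be 0, so s7 = 1.
s7 = s0 ∧ s6 must be 1, so both s0 = 1 and s6 = 1.
s0 = D ∧ C must be 1, so both D = 1 and C = 1.
Satisfying assignments:
  A=0, B=0, C=1, D=1, E=0
  A=0, B=1, C=1, D=1, E=0
  A=1, B=0, C=1, D=1, E=1
  A=1, B=1, C=1, D=1, E=1

4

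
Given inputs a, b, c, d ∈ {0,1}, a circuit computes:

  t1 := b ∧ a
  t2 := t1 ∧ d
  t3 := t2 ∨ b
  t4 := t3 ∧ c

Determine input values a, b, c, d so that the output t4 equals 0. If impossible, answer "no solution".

t4 = t3 ∧ c must be 0, so at least one of t3, c is 0.
Check with a=0, b=0, c=0, d=1:
t1 = b ∧ a = 0 ∧ 0 = 0
t2 = t1 ∧ d = 0 ∧ 1 = 0
t3 = t2 ∨ b = 0 ∨ 0 = 0
t4 = t3 ∧ c = 0 ∧ 0 = 0
So t4 = 0 as required.

a=0, b=0, c=0, d=1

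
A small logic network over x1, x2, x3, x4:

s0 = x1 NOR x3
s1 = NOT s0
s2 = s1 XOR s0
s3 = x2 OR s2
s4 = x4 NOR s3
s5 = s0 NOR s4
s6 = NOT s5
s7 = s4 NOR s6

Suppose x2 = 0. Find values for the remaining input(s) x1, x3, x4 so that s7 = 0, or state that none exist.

s7 = s4 NOR s6 must be 0, so at least one of s4, s6 is 1.
Check with x2 = 0 and x1=0, x3=0, x4=1:
s0 = x1 NOR x3 = 0 NOR 0 = 1
s1 = NOT s0 = NOT 1 = 0
s2 = s1 XOR s0 = 0 XOR 1 = 1
s3 = x2 OR s2 = 0 OR 1 = 1
s4 = x4 NOR s3 = 1 NOR 1 = 0
s5 = s0 NOR s4 = 1 NOR 0 = 0
s6 = NOT s5 = NOT 0 = 1
s7 = s4 NOR s6 = 0 NOR 1 = 0
So s7 = 0.

x1=0 x3=0 x4=1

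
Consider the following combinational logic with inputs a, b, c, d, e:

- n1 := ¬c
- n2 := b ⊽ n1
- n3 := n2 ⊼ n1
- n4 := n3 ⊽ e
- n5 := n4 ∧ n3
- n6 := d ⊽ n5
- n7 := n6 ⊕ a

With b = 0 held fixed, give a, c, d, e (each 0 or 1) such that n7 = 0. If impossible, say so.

a=0, c=0, d=1, e=0

n7 = n6 ⊕ a must be 0, so n6 and a are equal.
Check with b = 0 and a=0, c=0, d=1, e=0:
n1 = ¬c = ¬0 = 1
n2 = b ⊽ n1 = 0 ⊽ 1 = 0
n3 = n2 ⊼ n1 = 0 ⊼ 1 = 1
n4 = n3 ⊽ e = 1 ⊽ 0 = 0
n5 = n4 ∧ n3 = 0 ∧ 1 = 0
n6 = d ⊽ n5 = 1 ⊽ 0 = 0
n7 = n6 ⊕ a = 0 ⊕ 0 = 0
So n7 = 0.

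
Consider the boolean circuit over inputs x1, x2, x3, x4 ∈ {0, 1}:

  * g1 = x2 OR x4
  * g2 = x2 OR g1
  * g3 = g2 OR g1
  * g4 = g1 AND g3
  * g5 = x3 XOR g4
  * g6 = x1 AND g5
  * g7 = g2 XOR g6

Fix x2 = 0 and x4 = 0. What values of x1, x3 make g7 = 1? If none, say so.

x1=1, x3=1

g7 = g2 XOR g6 must be 1, so g2 and g6 differ.
Check with x2 = 0 and x4 = 0 and x1=1, x3=1:
g1 = x2 OR x4 = 0 OR 0 = 0
g2 = x2 OR g1 = 0 OR 0 = 0
g3 = g2 OR g1 = 0 OR 0 = 0
g4 = g1 AND g3 = 0 AND 0 = 0
g5 = x3 XOR g4 = 1 XOR 0 = 1
g6 = x1 AND g5 = 1 AND 1 = 1
g7 = g2 XOR g6 = 0 XOR 1 = 1
So g7 = 1.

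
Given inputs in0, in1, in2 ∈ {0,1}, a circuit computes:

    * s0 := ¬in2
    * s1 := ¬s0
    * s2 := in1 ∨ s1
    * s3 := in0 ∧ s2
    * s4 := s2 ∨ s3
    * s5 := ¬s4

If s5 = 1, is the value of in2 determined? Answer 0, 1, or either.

0

s5 = ¬s4 must be 1, so s4 = 0.
s4 = s2 ∨ s3 must be 0, so both s2 = 0 and s3 = 0.
Every assignment with s5 = 1 has in2 = 0; there are 2 such assignment(s).
  in0=0, in1=0, in2=0
  in0=1, in1=0, in2=0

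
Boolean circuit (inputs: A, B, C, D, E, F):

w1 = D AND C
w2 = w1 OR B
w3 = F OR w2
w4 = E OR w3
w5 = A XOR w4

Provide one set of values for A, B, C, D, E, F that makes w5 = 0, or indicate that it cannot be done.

A=1 B=1 C=0 D=0 E=0 F=0

Check with A=1 B=1 C=0 D=0 E=0 F=0:
w1 = D AND C = 0 AND 0 = 0
w2 = w1 OR B = 0 OR 1 = 1
w3 = F OR w2 = 0 OR 1 = 1
w4 = E OR w3 = 0 OR 1 = 1
w5 = A XOR w4 = 1 XOR 1 = 0
So w5 = 0 as required.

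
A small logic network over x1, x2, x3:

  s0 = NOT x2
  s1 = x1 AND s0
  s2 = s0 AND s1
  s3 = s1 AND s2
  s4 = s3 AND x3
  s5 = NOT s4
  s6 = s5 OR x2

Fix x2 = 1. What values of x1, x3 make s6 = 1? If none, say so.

x1=0, x3=0

Check with x2 = 1 and x1=0, x3=0:
s0 = NOT x2 = NOT 1 = 0
s1 = x1 AND s0 = 0 AND 0 = 0
s2 = s0 AND s1 = 0 AND 0 = 0
s3 = s1 AND s2 = 0 AND 0 = 0
s4 = s3 AND x3 = 0 AND 0 = 0
s5 = NOT s4 = NOT 0 = 1
s6 = s5 OR x2 = 1 OR 1 = 1
So s6 = 1.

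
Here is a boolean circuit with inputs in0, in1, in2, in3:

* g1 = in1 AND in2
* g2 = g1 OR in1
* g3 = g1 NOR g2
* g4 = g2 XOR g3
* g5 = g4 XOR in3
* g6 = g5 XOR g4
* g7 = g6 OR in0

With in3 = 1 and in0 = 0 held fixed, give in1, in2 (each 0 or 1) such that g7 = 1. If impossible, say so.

g7 = g6 OR in0 must be 1, so at least one of g6, in0 is 1.
Check with in3 = 1 and in0 = 0 and in1=0, in2=1:
g1 = in1 AND in2 = 0 AND 1 = 0
g2 = g1 OR in1 = 0 OR 0 = 0
g3 = g1 NOR g2 = 0 NOR 0 = 1
g4 = g2 XOR g3 = 0 XOR 1 = 1
g5 = g4 XOR in3 = 1 XOR 1 = 0
g6 = g5 XOR g4 = 0 XOR 1 = 1
g7 = g6 OR in0 = 1 OR 0 = 1
So g7 = 1.

in1=0, in2=1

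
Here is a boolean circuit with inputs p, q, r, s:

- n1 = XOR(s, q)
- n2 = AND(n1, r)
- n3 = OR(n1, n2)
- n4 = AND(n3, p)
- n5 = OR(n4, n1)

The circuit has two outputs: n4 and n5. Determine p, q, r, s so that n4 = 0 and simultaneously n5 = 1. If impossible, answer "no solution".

p=0, q=1, r=1, s=0

Check with p=0, q=1, r=1, s=0:
n1 = XOR(s, q) = XOR(0, 1) = 1
n2 = AND(n1, r) = AND(1, 1) = 1
n3 = OR(n1, n2) = OR(1, 1) = 1
n4 = AND(n3, p) = AND(1, 0) = 0
n5 = OR(n4, n1) = OR(0, 1) = 1
So n4 = 0 and n5 = 1.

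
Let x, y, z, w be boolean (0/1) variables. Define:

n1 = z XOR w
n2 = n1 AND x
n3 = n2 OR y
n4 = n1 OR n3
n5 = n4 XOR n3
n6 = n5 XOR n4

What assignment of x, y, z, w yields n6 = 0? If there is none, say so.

x=1 y=0 z=0 w=0

n6 = n5 XOR n4 must be 0, so n5 and n4 are equal.
Check with x=1 y=0 z=0 w=0:
n1 = z XOR w = 0 XOR 0 = 0
n2 = n1 AND x = 0 AND 1 = 0
n3 = n2 OR y = 0 OR 0 = 0
n4 = n1 OR n3 = 0 OR 0 = 0
n5 = n4 XOR n3 = 0 XOR 0 = 0
n6 = n5 XOR n4 = 0 XOR 0 = 0
So n6 = 0 as required.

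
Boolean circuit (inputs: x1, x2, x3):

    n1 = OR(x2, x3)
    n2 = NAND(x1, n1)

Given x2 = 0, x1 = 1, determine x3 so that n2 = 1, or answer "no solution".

x3=0

Check with x2 = 0, x1 = 1 and x3=0:
n1 = OR(x2, x3) = OR(0, 0) = 0
n2 = NAND(x1, n1) = NAND(1, 0) = 1
So n2 = 1.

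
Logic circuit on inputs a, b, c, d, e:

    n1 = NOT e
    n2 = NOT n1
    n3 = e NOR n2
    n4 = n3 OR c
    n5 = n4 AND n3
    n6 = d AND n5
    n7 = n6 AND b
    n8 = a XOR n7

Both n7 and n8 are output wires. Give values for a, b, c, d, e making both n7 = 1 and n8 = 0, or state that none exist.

Check with a=1, b=1, c=0, d=1, e=0:
n1 = NOT e = NOT 0 = 1
n2 = NOT n1 = NOT 1 = 0
n3 = e NOR n2 = 0 NOR 0 = 1
n4 = n3 OR c = 1 OR 0 = 1
n5 = n4 AND n3 = 1 AND 1 = 1
n6 = d AND n5 = 1 AND 1 = 1
n7 = n6 AND b = 1 AND 1 = 1
n8 = a XOR n7 = 1 XOR 1 = 0
So n7 = 1 and n8 = 0.

a=1, b=1, c=0, d=1, e=0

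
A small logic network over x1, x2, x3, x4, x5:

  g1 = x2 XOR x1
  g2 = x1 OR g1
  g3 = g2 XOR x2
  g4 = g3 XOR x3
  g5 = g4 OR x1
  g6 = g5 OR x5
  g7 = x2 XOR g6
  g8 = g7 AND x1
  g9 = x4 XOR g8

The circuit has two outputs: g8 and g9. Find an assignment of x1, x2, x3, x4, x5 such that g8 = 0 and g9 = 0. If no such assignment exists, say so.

Check with x1=1, x2=1, x3=0, x4=0, x5=1:
g1 = x2 XOR x1 = 1 XOR 1 = 0
g2 = x1 OR g1 = 1 OR 0 = 1
g3 = g2 XOR x2 = 1 XOR 1 = 0
g4 = g3 XOR x3 = 0 XOR 0 = 0
g5 = g4 OR x1 = 0 OR 1 = 1
g6 = g5 OR x5 = 1 OR 1 = 1
g7 = x2 XOR g6 = 1 XOR 1 = 0
g8 = g7 AND x1 = 0 AND 1 = 0
g9 = x4 XOR g8 = 0 XOR 0 = 0
So g8 = 0 and g9 = 0.

x1=1, x2=1, x3=0, x4=0, x5=1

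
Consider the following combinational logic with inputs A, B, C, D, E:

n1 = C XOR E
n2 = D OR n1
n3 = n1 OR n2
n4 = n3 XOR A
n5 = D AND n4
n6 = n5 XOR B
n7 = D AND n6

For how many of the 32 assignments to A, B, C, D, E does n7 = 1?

n7 = D AND n6 must be 1, so both D = 1 and n6 = 1.
n6 = n5 XOR B must be 1, so n5 and B differ.
Enumerating the 32 input combinations, 8 give n7 = 1 and 24 give n7 = 0.

8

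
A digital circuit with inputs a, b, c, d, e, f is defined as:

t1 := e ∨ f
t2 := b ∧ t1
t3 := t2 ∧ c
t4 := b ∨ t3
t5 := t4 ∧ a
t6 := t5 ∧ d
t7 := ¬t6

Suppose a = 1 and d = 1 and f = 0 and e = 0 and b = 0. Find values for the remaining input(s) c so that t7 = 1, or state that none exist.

c=0

Check with a = 1 and d = 1 and f = 0 and e = 0 and b = 0 and c=0:
t1 = e ∨ f = 0 ∨ 0 = 0
t2 = b ∧ t1 = 0 ∧ 0 = 0
t3 = t2 ∧ c = 0 ∧ 0 = 0
t4 = b ∨ t3 = 0 ∨ 0 = 0
t5 = t4 ∧ a = 0 ∧ 1 = 0
t6 = t5 ∧ d = 0 ∧ 1 = 0
t7 = ¬t6 = ¬0 = 1
So t7 = 1.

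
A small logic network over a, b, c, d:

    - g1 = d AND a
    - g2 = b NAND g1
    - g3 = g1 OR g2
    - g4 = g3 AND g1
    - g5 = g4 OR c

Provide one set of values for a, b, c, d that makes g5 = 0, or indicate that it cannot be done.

g5 = g4 OR c must be 0, so both g4 = 0 and c = 0.
Check with a=0 b=1 c=0 d=1:
g1 = d AND a = 1 AND 0 = 0
g2 = b NAND g1 = 1 NAND 0 = 1
g3 = g1 OR g2 = 0 OR 1 = 1
g4 = g3 AND g1 = 1 AND 0 = 0
g5 = g4 OR c = 0 OR 0 = 0
So g5 = 0 as required.

a=0 b=1 c=0 d=1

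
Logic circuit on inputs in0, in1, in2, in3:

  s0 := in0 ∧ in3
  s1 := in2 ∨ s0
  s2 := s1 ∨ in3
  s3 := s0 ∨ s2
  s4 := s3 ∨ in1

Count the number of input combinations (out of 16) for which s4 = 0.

2

s4 = s3 ∨ in1 must be 0, so both s3 = 0 and in1 = 0.
s3 = s0 ∨ s2 must be 0, so both s0 = 0 and s2 = 0.
Enumerating the 16 input combinations, 2 give s4 = 0 and 14 give s4 = 1.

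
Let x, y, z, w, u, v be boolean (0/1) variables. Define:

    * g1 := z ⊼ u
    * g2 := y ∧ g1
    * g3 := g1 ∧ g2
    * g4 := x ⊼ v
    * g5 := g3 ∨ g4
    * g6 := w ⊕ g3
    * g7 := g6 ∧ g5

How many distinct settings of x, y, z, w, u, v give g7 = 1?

27

g7 = g6 ∧ g5 must be 1, so both g6 = 1 and g5 = 1.
Enumerating the 64 input combinations, 27 give g7 = 1 and 37 give g7 = 0.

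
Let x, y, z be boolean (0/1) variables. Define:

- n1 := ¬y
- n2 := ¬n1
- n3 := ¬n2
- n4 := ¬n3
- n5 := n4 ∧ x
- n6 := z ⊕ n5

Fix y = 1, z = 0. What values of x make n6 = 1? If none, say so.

n6 = z ⊕ n5 must be 1, so z and n5 differ.
Check with y = 1, z = 0 and x=1:
n1 = ¬y = ¬1 = 0
n2 = ¬n1 = ¬0 = 1
n3 = ¬n2 = ¬1 = 0
n4 = ¬n3 = ¬0 = 1
n5 = n4 ∧ x = 1 ∧ 1 = 1
n6 = z ⊕ n5 = 0 ⊕ 1 = 1
So n6 = 1.

x=1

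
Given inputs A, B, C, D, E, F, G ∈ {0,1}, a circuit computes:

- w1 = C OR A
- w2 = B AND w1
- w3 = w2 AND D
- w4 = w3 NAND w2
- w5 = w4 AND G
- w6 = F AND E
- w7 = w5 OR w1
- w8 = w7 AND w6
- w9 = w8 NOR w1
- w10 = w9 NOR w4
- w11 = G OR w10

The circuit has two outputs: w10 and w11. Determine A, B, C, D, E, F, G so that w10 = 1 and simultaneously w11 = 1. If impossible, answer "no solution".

A=1 B=1 C=0 D=1 E=0 F=0 G=1

Check with A=1 B=1 C=0 D=1 E=0 F=0 G=1:
w1 = C OR A = 0 OR 1 = 1
w2 = B AND w1 = 1 AND 1 = 1
w3 = w2 AND D = 1 AND 1 = 1
w4 = w3 NAND w2 = 1 NAND 1 = 0
w5 = w4 AND G = 0 AND 1 = 0
w6 = F AND E = 0 AND 0 = 0
w7 = w5 OR w1 = 0 OR 1 = 1
w8 = w7 AND w6 = 1 AND 0 = 0
w9 = w8 NOR w1 = 0 NOR 1 = 0
w10 = w9 NOR w4 = 0 NOR 0 = 1
w11 = G OR w10 = 1 OR 1 = 1
So w10 = 1 and w11 = 1.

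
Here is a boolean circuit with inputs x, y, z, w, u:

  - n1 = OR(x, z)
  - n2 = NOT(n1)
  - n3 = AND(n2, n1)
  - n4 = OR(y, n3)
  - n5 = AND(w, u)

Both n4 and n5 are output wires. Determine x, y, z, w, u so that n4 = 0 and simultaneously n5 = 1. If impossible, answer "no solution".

x=0, y=0, z=1, w=1, u=1

Check with x=0, y=0, z=1, w=1, u=1:
n1 = OR(x, z) = OR(0, 1) = 1
n2 = NOT(n1) = NOT 1 = 0
n3 = AND(n2, n1) = AND(0, 1) = 0
n4 = OR(y, n3) = OR(0, 0) = 0
n5 = AND(w, u) = AND(1, 1) = 1
So n4 = 0 and n5 = 1.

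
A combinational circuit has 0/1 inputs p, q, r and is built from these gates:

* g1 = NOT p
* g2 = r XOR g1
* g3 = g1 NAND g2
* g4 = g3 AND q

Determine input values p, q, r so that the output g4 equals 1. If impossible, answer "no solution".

Check with p=1, q=1, r=0:
g1 = NOT p = NOT 1 = 0
g2 = r XOR g1 = 0 XOR 0 = 0
g3 = g1 NAND g2 = 0 NAND 0 = 1
g4 = g3 AND q = 1 AND 1 = 1
So g4 = 1 as required.

p=1, q=1, r=0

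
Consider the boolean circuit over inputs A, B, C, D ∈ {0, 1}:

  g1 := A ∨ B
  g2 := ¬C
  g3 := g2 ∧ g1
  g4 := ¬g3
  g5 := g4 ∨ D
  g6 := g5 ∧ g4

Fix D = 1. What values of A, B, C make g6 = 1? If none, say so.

Check with D = 1 and A=0, B=0, C=0:
g1 = A ∨ B = 0 ∨ 0 = 0
g2 = ¬C = ¬0 = 1
g3 = g2 ∧ g1 = 1 ∧ 0 = 0
g4 = ¬g3 = ¬0 = 1
g5 = g4 ∨ D = 1 ∨ 1 = 1
g6 = g5 ∧ g4 = 1 ∧ 1 = 1
So g6 = 1.

A=0, B=0, C=0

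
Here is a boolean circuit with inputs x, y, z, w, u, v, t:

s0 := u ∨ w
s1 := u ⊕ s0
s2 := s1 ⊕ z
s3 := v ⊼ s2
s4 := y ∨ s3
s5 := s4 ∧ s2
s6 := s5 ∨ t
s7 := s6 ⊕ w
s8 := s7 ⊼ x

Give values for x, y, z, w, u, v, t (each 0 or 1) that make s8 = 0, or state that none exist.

x=1, y=1, z=0, w=1, u=1, v=1, t=0

s8 = s7 ⊼ x must be 0, so both s7 = 1 and x = 1.
s7 = s6 ⊕ w must be 1, so s6 and w differ.
Check with x=1, y=1, z=0, w=1, u=1, v=1, t=0:
s0 = u ∨ w = 1 ∨ 1 = 1
s1 = u ⊕ s0 = 1 ⊕ 1 = 0
s2 = s1 ⊕ z = 0 ⊕ 0 = 0
s3 = v ⊼ s2 = 1 ⊼ 0 = 1
s4 = y ∨ s3 = 1 ∨ 1 = 1
s5 = s4 ∧ s2 = 1 ∧ 0 = 0
s6 = s5 ∨ t = 0 ∨ 0 = 0
s7 = s6 ⊕ w = 0 ⊕ 1 = 1
s8 = s7 ⊼ x = 1 ⊼ 1 = 0
So s8 = 0 as required.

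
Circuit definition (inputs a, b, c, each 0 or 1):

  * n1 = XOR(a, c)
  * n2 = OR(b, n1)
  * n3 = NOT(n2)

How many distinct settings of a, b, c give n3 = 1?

n3 = NOT(n2) must be 1, so n2 = 0.
n2 = OR(b, n1) must be 0, so both b = 0 and n1 = 0.
n1 = XOR(a, c) must be 0, so a and c are equal.
Satisfying assignments:
  a=0, b=0, c=0
  a=1, b=0, c=1

2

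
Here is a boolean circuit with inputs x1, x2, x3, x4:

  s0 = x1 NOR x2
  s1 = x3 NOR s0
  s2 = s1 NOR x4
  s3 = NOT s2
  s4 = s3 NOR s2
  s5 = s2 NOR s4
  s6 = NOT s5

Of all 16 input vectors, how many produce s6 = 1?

5

s6 = NOT s5 must be 1, so s5 = 0.
s5 = s2 NOR s4 must be 0, so at least one of s2, s4 is 1.
Satisfying assignments:
  x1=0, x2=0, x3=0, x4=0
  x1=0, x2=0, x3=1, x4=0
  x1=0, x2=1, x3=1, x4=0
  x1=1, x2=0, x3=1, x4=0
  x1=1, x2=1, x3=1, x4=0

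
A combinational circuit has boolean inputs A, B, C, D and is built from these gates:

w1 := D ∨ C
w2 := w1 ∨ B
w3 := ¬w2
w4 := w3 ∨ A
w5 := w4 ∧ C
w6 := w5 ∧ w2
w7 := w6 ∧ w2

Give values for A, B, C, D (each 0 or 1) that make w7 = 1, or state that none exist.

A=1, B=0, C=1, D=0

w7 = w6 ∧ w2 must be 1, so both w6 = 1 and w2 = 1.
Check with A=1, B=0, C=1, D=0:
w1 = D ∨ C = 0 ∨ 1 = 1
w2 = w1 ∨ B = 1 ∨ 0 = 1
w3 = ¬w2 = ¬1 = 0
w4 = w3 ∨ A = 0 ∨ 1 = 1
w5 = w4 ∧ C = 1 ∧ 1 = 1
w6 = w5 ∧ w2 = 1 ∧ 1 = 1
w7 = w6 ∧ w2 = 1 ∧ 1 = 1
So w7 = 1 as required.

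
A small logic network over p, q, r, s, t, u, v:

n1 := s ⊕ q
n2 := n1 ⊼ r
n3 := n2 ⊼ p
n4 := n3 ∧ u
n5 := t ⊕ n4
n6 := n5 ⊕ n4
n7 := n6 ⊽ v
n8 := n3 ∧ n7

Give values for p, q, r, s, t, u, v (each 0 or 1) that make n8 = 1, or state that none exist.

p=1 q=0 r=1 s=1 t=0 u=1 v=0

Check with p=1 q=0 r=1 s=1 t=0 u=1 v=0:
n1 = s ⊕ q = 1 ⊕ 0 = 1
n2 = n1 ⊼ r = 1 ⊼ 1 = 0
n3 = n2 ⊼ p = 0 ⊼ 1 = 1
n4 = n3 ∧ u = 1 ∧ 1 = 1
n5 = t ⊕ n4 = 0 ⊕ 1 = 1
n6 = n5 ⊕ n4 = 1 ⊕ 1 = 0
n7 = n6 ⊽ v = 0 ⊽ 0 = 1
n8 = n3 ∧ n7 = 1 ∧ 1 = 1
So n8 = 1 as required.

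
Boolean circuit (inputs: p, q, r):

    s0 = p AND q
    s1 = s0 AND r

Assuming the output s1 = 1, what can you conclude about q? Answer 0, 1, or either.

1

s1 = s0 AND r must be 1, so both s0 = 1 and r = 1.
s0 = p AND q must be 1, so both p = 1 and q = 1.
Every assignment with s1 = 1 has q = 1; there are 1 such assignment(s).
  p=1, q=1, r=1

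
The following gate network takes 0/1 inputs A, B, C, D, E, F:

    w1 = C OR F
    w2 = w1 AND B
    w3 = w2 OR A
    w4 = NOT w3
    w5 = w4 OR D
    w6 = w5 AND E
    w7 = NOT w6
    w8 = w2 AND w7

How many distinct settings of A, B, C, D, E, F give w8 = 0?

46

w8 = w2 AND w7 must be 0, so at least one of w2, w7 is 0.
Enumerating the 64 input combinations, 46 give w8 = 0 and 18 give w8 = 1.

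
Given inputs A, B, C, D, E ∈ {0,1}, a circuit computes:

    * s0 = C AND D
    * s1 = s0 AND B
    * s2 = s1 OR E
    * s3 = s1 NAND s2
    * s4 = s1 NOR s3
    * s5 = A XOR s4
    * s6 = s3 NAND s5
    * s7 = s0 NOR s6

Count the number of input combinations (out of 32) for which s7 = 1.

s7 = s0 NOR s6 must be 1, so both s0 = 0 and s6 = 0.
Enumerating the 32 input combinations, 12 give s7 = 1 and 20 give s7 = 0.

12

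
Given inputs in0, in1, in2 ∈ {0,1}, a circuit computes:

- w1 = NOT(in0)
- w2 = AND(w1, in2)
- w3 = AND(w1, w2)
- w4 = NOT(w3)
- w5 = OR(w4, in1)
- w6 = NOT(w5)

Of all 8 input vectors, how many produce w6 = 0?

7

w6 = NOT(w5) must be 0, so w5 = 1.
w5 = OR(w4, in1) must be 1, so at least one of w4, in1 is 1.
Enumerating the 8 input combinations, 7 give w6 = 0 and 1 give w6 = 1.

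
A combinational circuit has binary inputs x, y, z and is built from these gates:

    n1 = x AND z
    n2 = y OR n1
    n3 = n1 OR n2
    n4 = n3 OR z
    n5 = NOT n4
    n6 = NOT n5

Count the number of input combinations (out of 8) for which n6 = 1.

6

n6 = NOT n5 must be 1, so n5 = 0.
n5 = NOT n4 must be 0, so n4 = 1.
n4 = n3 OR z must be 1, so at least one of n3, z is 1.
Satisfying assignments:
  x=0, y=0, z=1
  x=0, y=1, z=0
  x=0, y=1, z=1
  x=1, y=0, z=1
  x=1, y=1, z=0
  x=1, y=1, z=1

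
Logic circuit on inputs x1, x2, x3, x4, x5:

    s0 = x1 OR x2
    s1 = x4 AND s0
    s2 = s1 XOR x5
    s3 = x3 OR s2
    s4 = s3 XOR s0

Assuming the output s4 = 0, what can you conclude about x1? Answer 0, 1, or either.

Both values of x1 occur among assignments with s4 = 0:
  x1=0: x1=0, x2=0, x3=0, x4=0, x5=0
  x1=1: x1=1, x2=0, x3=0, x4=0, x5=1

either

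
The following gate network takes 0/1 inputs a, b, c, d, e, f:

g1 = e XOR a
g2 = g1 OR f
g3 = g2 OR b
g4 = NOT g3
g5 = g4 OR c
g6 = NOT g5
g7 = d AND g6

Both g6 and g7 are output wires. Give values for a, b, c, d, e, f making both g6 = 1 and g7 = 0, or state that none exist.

Check with a=0, b=1, c=0, d=0, e=0, f=0:
g1 = e XOR a = 0 XOR 0 = 0
g2 = g1 OR f = 0 OR 0 = 0
g3 = g2 OR b = 0 OR 1 = 1
g4 = NOT g3 = NOT 1 = 0
g5 = g4 OR c = 0 OR 0 = 0
g6 = NOT g5 = NOT 0 = 1
g7 = d AND g6 = 0 AND 1 = 0
So g6 = 1 and g7 = 0.

a=0, b=1, c=0, d=0, e=0, f=0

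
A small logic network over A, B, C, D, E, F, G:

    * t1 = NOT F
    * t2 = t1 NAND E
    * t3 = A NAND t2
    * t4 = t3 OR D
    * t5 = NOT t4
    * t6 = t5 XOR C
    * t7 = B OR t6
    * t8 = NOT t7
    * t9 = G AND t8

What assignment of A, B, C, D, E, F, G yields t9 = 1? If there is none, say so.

t9 = G AND t8 must be 1, so both G = 1 and t8 = 1.
t8 = NOT t7 must be 1, so t7 = 0.
t7 = B OR t6 must be 0, so both B = 0 and t6 = 0.
Check with A=1, B=0, C=0, D=1, E=1, F=1, G=1:
t1 = NOT F = NOT 1 = 0
t2 = t1 NAND E = 0 NAND 1 = 1
t3 = A NAND t2 = 1 NAND 1 = 0
t4 = t3 OR D = 0 OR 1 = 1
t5 = NOT t4 = NOT 1 = 0
t6 = t5 XOR C = 0 XOR 0 = 0
t7 = B OR t6 = 0 OR 0 = 0
t8 = NOT t7 = NOT 0 = 1
t9 = G AND t8 = 1 AND 1 = 1
So t9 = 1 as required.

A=1, B=0, C=0, D=1, E=1, F=1, G=1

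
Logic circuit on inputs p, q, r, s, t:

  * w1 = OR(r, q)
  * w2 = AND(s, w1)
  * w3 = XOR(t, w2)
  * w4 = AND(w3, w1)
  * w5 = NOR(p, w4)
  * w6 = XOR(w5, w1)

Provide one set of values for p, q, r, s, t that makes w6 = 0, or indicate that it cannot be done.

w6 = XOR(w5, w1) must be 0, so w5 and w1 are equal.
Check with p=0, q=1, r=1, s=0, t=0:
w1 = OR(r, q) = OR(1, 1) = 1
w2 = AND(s, w1) = AND(0, 1) = 0
w3 = XOR(t, w2) = XOR(0, 0) = 0
w4 = AND(w3, w1) = AND(0, 1) = 0
w5 = NOR(p, w4) = NOR(0, 0) = 1
w6 = XOR(w5, w1) = XOR(1, 1) = 0
So w6 = 0 as required.

p=0, q=1, r=1, s=0, t=0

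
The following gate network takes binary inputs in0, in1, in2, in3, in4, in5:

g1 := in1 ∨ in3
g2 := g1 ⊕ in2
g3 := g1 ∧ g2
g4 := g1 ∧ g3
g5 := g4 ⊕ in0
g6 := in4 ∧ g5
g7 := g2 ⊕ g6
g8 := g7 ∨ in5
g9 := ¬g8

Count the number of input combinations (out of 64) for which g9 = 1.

16

g9 = ¬g8 must be 1, so g8 = 0.
g8 = g7 ∨ in5 must be 0, so both g7 = 0 and in5 = 0.
Enumerating the 64 input combinations, 16 give g9 = 1 and 48 give g9 = 0.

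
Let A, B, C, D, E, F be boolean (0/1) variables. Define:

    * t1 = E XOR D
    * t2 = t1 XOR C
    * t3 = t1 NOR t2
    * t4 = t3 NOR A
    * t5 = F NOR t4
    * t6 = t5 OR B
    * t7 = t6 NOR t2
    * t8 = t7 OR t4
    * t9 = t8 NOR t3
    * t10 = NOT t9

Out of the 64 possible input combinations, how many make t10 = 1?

t10 = NOT t9 must be 1, so t9 = 0.
Enumerating the 64 input combinations, 42 give t10 = 1 and 22 give t10 = 0.

42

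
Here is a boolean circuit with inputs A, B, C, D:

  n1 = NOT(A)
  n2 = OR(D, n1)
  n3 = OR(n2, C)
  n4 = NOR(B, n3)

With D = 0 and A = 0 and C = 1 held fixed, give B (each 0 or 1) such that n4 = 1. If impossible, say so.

no solution exists

With D = 0 and A = 0 and C = 1 fixed, none of the 2 settings of B give n4 = 1.
For example, with B=1:
n1 = NOT(A) = NOT 0 = 1
n2 = OR(D, n1) = OR(0, 1) = 1
n3 = OR(n2, C) = OR(1, 1) = 1
n4 = NOR(B, n3) = NOR(1, 1) = 0
giving n4 = 0 ≠ 1.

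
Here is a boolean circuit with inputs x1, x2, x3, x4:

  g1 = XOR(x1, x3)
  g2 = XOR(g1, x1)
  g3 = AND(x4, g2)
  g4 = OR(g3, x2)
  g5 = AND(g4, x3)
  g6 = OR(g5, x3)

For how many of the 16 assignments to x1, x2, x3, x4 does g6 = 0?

g6 = OR(g5, x3) must be 0, so both g5 = 0 and x3 = 0.
g5 = AND(g4, x3) must be 0, so at least one of g4, x3 is 0.
Enumerating the 16 input combinations, 8 give g6 = 0 and 8 give g6 = 1.

8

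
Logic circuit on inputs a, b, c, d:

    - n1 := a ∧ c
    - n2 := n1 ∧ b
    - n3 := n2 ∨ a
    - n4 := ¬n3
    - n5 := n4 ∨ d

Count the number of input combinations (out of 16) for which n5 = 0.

n5 = n4 ∨ d must be 0, so both n4 = 0 and d = 0.
n4 = ¬n3 must be 0, so n3 = 1.
Satisfying assignments:
  a=1, b=0, c=0, d=0
  a=1, b=0, c=1, d=0
  a=1, b=1, c=0, d=0
  a=1, b=1, c=1, d=0

4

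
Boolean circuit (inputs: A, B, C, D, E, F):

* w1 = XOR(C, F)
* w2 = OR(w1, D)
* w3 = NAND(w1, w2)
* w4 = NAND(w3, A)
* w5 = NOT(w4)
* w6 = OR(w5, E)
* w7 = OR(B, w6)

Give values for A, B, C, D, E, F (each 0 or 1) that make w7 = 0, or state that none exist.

w7 = OR(B, w6) must be 0, so both B = 0 and w6 = 0.
w6 = OR(w5, E) must be 0, so both w5 = 0 and E = 0.
w5 = NOT(w4) must be 0, so w4 = 1.
Check with A=1, B=0, C=0, D=1, E=0, F=1:
w1 = XOR(C, F) = XOR(0, 1) = 1
w2 = OR(w1, D) = OR(1, 1) = 1
w3 = NAND(w1, w2) = NAND(1, 1) = 0
w4 = NAND(w3, A) = NAND(0, 1) = 1
w5 = NOT(w4) = NOT 1 = 0
w6 = OR(w5, E) = OR(0, 0) = 0
w7 = OR(B, w6) = OR(0, 0) = 0
So w7 = 0 as required.

A=1, B=0, C=0, D=1, E=0, F=1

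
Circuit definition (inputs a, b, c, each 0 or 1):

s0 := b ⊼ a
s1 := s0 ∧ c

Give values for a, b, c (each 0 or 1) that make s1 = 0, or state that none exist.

Check with a=1 b=0 c=0:
s0 = b ⊼ a = 0 ⊼ 1 = 1
s1 = s0 ∧ c = 1 ∧ 0 = 0
So s1 = 0 as required.

a=1 b=0 c=0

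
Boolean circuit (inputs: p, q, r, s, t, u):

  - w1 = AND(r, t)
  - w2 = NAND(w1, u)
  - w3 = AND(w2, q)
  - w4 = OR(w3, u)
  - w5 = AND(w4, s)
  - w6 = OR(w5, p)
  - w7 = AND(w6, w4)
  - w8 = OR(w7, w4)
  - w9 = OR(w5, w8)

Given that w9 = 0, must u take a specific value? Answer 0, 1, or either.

w9 = OR(w5, w8) must be 0, so both w5 = 0 and w8 = 0.
Every assignment with w9 = 0 has u = 0; there are 16 such assignment(s).

0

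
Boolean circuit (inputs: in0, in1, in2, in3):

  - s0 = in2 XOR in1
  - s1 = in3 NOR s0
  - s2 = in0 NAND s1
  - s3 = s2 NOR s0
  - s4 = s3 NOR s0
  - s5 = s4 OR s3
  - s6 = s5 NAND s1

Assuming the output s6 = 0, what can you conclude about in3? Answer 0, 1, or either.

0

s6 = s5 NAND s1 must be 0, so both s5 = 1 and s1 = 1.
s5 = s4 OR s3 must be 1, so at least one of s4, s3 is 1.
Every assignment with s6 = 0 has in3 = 0; there are 4 such assignment(s).
  in0=0, in1=0, in2=0, in3=0
  in0=0, in1=1, in2=1, in3=0
  in0=1, in1=0, in2=0, in3=0
  in0=1, in1=1, in2=1, in3=0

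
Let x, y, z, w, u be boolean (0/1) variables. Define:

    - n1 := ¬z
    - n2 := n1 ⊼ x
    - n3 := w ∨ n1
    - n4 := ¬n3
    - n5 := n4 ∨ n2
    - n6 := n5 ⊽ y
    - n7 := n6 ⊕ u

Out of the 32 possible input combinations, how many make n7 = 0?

n7 = n6 ⊕ u must be 0, so n6 and u are equal.
Enumerating the 32 input combinations, 16 give n7 = 0 and 16 give n7 = 1.

16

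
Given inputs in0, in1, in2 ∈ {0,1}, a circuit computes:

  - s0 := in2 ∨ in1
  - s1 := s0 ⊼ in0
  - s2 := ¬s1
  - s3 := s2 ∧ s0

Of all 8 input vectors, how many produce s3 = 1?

3

s3 = s2 ∧ s0 must be 1, so both s2 = 1 and s0 = 1.
Satisfying assignments:
  in0=1, in1=0, in2=1
  in0=1, in1=1, in2=0
  in0=1, in1=1, in2=1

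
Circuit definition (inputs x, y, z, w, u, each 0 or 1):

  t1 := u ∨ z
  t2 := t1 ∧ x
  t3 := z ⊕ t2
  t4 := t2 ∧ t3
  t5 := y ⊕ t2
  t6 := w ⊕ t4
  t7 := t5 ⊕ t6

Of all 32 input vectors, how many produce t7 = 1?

t7 = t5 ⊕ t6 must be 1, so t5 and t6 differ.
Enumerating the 32 input combinations, 16 give t7 = 1 and 16 give t7 = 0.

16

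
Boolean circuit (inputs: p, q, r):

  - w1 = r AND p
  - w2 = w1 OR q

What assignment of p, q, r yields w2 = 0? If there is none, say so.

w2 = w1 OR q must be 0, so both w1 = 0 and q = 0.
w1 = r AND p must be 0, so at least one of r, p is 0.
Check with p=0, q=0, r=1:
w1 = r AND p = 1 AND 0 = 0
w2 = w1 OR q = 0 OR 0 = 0
So w2 = 0 as required.

p=0, q=0, r=1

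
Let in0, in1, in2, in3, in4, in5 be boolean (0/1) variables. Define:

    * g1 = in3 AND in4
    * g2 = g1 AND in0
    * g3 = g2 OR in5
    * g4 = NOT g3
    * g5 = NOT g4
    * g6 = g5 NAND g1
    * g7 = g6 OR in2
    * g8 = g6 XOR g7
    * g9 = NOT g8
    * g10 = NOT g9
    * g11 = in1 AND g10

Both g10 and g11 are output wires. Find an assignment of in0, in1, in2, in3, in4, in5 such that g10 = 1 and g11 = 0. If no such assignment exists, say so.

Check with in0=0 in1=0 in2=1 in3=1 in4=1 in5=1:
g1 = in3 AND in4 = 1 AND 1 = 1
g2 = g1 AND in0 = 1 AND 0 = 0
g3 = g2 OR in5 = 0 OR 1 = 1
g4 = NOT g3 = NOT 1 = 0
g5 = NOT g4 = NOT 0 = 1
g6 = g5 NAND g1 = 1 NAND 1 = 0
g7 = g6 OR in2 = 0 OR 1 = 1
g8 = g6 XOR g7 = 0 XOR 1 = 1
g9 = NOT g8 = NOT 1 = 0
g10 = NOT g9 = NOT 0 = 1
g11 = in1 AND g10 = 0 AND 1 = 0
So g10 = 1 and g11 = 0.

in0=0 in1=0 in2=1 in3=1 in4=1 in5=1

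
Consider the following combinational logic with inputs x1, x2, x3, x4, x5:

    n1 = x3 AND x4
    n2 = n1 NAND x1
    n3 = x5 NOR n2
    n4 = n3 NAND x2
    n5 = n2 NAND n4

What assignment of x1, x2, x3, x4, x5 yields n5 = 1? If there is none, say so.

x1=1, x2=1, x3=1, x4=1, x5=0

n5 = n2 NAND n4 must be 1, so at least one of n2, n4 is 0.
Check with x1=1, x2=1, x3=1, x4=1, x5=0:
n1 = x3 AND x4 = 1 AND 1 = 1
n2 = n1 NAND x1 = 1 NAND 1 = 0
n3 = x5 NOR n2 = 0 NOR 0 = 1
n4 = n3 NAND x2 = 1 NAND 1 = 0
n5 = n2 NAND n4 = 0 NAND 0 = 1
So n5 = 1 as required.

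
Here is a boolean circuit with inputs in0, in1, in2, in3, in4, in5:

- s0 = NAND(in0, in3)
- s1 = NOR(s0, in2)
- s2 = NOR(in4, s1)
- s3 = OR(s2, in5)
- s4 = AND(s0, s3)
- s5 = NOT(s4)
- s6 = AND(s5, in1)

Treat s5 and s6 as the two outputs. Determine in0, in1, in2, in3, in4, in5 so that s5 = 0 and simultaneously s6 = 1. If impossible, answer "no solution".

no solution exists

Across all 64 input combinations, none give both s5 = 0 and s6 = 1.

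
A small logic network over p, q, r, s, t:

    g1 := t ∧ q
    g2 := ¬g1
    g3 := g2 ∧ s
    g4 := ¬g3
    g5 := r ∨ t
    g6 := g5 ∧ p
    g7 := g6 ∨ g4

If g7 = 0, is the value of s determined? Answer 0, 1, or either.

g7 = g6 ∨ g4 must be 0, so both g6 = 0 and g4 = 0.
g6 = g5 ∧ p must be 0, so at least one of g5, p is 0.
Every assignment with g7 = 0 has s = 1; there are 8 such assignment(s).

1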